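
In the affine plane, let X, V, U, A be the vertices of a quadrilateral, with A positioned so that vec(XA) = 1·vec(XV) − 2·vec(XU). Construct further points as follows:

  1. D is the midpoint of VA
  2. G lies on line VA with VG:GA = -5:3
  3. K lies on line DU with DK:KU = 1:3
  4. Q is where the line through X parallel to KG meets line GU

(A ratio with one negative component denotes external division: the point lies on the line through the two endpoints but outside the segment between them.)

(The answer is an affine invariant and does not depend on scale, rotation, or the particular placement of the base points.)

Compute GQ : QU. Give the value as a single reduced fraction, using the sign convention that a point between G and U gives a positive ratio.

GQ:QU = -13

Work in coordinates with X = (0, 0), V = (1, 0), U = (0, 1), A = (1, -2).
1. D is the midpoint of VA ⇒ D = (1, -1)
2. G lies on line VA with VG:GA = -5:3 ⇒ G = (1, -5)
3. K lies on line DU with DK:KU = 1:3 ⇒ K = (3/4, -1/2)
4. Q is where the line through X parallel to KG meets line GU ⇒ Q = (-1/12, 3/2)
Q = G + t·(U−G) with t = 13/12, so GQ:QU = t:(1−t) = 13/12:-1/12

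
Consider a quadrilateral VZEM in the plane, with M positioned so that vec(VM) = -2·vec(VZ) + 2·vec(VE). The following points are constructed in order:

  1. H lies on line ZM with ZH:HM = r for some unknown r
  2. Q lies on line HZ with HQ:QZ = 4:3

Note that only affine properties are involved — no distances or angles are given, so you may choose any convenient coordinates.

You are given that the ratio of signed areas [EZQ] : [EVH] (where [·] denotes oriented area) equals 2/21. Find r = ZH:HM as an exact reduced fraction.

r = -2/5

Choose coordinates V = (0, 0), Z = (1, 0), E = (0, 1), M = (-2, 2).
1. With ZH:HM = r, write λ = r/(r+1) so H = Z + λ·(M−Z); H is affine-linear in λ
2. Q lies on line HZ with HQ:QZ = 4:3 ⇒ Q is an affine combination of earlier points and hence also affine-linear in λ
Every point depending on H is an affine combination of H and λ-independent points, so each such coordinate is linear in λ; the λ² term in each signed area is a multiple of (M−Z)×(M−Z) = 0, so 2·[EZQ] and 2·[EVH] are each linear in λ. Evaluating at λ=0 and λ=1:
  2·[EZQ] = -3/7·λ,   2·[EVH] = -3·λ + 1
So [EZQ]:[EVH] = (-3/7·λ) / (-3·λ + 1). Setting this equal to 2/21:
  -3/7·λ = 2/21·(-3·λ + 1)  ⇒  λ = -2/3
Then r = λ/(1−λ) = (-2/3)/(5/3) = -2/5. Check: with r = -2/5, H = (3, -4/3) and [EZQ]:[EVH] = 2/21 as required.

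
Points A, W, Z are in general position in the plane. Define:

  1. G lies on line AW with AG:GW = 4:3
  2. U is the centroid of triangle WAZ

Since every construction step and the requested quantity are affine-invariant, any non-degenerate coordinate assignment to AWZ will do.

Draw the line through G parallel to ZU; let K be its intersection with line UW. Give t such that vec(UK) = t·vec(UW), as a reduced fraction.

Set A = (0, 0), W = (1, 0), Z = (0, 1); any affine frame gives the same invariant.
1. G lies on line AW with AG:GW = 4:3 ⇒ G = (4/7, 0)
2. U is the centroid of triangle WAZ ⇒ U = (1/3, 1/3)
through G parallel to ZU: direction (1/3, -2/3); meets UW at K = (3/7, 2/7)
K = U + t·(W−U) with t = 1/7

t = 1/7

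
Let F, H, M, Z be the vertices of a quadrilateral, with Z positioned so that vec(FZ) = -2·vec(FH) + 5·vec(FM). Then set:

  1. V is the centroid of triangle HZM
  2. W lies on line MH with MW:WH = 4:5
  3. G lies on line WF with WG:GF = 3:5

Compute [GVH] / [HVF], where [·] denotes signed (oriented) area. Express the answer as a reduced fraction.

Set F = (0, 0), H = (1, 0), M = (0, 1), Z = (-2, 5); any affine frame gives the same invariant.
1. V is the centroid of triangle HZM ⇒ V = (-1/3, 2)
2. W lies on line MH with MW:WH = 4:5 ⇒ W = (4/9, 5/9)
3. G lies on line WF with WG:GF = 3:5 ⇒ G = (5/18, 25/72)
2·[GVH] = -53/54, 2·[HVF] = 2
[GVH]:[HVF] = -53/54:2 = -53/108

[GVH]:[HVF] = -53/108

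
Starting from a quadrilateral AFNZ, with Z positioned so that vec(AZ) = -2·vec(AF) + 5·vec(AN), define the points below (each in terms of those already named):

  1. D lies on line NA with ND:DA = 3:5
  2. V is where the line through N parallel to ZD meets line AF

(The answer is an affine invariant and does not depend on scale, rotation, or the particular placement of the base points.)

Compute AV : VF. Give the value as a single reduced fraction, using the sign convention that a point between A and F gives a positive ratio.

Choose coordinates A = (0, 0), F = (1, 0), N = (0, 1), Z = (-2, 5).
1. D lies on line NA with ND:DA = 3:5 ⇒ D = (0, 5/8)
2. V is where the line through N parallel to ZD meets line AF ⇒ V = (16/35, 0)
V = A + t·(F−A) with t = 16/35, so AV:VF = t:(1−t) = 16/35:19/35

AV:VF = 16/19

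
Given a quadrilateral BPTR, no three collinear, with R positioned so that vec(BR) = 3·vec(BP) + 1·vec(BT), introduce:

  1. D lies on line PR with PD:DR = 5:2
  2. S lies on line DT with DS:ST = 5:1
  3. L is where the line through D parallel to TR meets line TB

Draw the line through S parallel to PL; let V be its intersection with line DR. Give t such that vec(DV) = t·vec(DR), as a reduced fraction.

t = -355/204

Work in coordinates with B = (0, 0), P = (1, 0), T = (0, 1), R = (3, 1).
1. D lies on line PR with PD:DR = 5:2 ⇒ D = (17/7, 5/7)
2. S lies on line DT with DS:ST = 5:1 ⇒ S = (17/42, 20/21)
3. L is where the line through D parallel to TR meets line TB ⇒ L = (0, 5/7)
through S parallel to PL: direction (-1, 5/7); meets DR at V = (512/357, 155/714)
V = D + t·(R−D) with t = -355/204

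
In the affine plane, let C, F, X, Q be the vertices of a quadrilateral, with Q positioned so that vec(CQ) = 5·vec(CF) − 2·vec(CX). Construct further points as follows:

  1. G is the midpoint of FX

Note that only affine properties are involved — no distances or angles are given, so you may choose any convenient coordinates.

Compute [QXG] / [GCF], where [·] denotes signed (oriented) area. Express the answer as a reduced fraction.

Assign C = (0, 0), F = (1, 0), X = (0, 1), Q = (5, -2) — the answer is frame-independent, so this choice is without loss of generality.
1. G is the midpoint of FX ⇒ G = (1/2, 1/2)
2·[QXG] = 1, 2·[GCF] = 1/2
[QXG]:[GCF] = 1:1/2 = 2

[QXG]:[GCF] = 2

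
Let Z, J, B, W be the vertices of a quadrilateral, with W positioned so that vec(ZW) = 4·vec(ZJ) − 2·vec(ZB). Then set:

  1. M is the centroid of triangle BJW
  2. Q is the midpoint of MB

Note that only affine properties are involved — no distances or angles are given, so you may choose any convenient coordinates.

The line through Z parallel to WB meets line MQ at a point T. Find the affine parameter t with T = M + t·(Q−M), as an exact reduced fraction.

t = -22

Work in coordinates with Z = (0, 0), J = (1, 0), B = (0, 1), W = (4, -2).
1. M is the centroid of triangle BJW ⇒ M = (5/3, -1/3)
2. Q is the midpoint of MB ⇒ Q = (5/6, 1/3)
through Z parallel to WB: direction (-4, 3); meets MQ at T = (20, -15)
T = M + t·(Q−M) with t = -22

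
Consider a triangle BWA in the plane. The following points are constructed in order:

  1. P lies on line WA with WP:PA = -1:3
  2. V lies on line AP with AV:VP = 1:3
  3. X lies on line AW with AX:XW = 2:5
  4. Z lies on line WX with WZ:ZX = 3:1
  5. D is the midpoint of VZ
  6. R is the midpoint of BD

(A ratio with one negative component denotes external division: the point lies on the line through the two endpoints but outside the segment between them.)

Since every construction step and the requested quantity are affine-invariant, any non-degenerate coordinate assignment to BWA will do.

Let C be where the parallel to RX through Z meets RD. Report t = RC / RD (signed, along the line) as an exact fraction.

t = 4/3

Choose coordinates B = (0, 0), W = (1, 0), A = (0, 1).
1. P lies on line WA with WP:PA = -1:3 ⇒ P = (3/2, -1/2)
2. V lies on line AP with AV:VP = 1:3 ⇒ V = (3/8, 5/8)
3. X lies on line AW with AX:XW = 2:5 ⇒ X = (2/7, 5/7)
4. Z lies on line WX with WZ:ZX = 3:1 ⇒ Z = (13/28, 15/28)
5. D is the midpoint of VZ ⇒ D = (47/112, 65/112)
6. R is the midpoint of BD ⇒ R = (47/224, 65/224)
through Z parallel to RX: direction (17/224, 95/224); meets RD at C = (47/96, 65/96)
C = R + t·(D−R) with t = 4/3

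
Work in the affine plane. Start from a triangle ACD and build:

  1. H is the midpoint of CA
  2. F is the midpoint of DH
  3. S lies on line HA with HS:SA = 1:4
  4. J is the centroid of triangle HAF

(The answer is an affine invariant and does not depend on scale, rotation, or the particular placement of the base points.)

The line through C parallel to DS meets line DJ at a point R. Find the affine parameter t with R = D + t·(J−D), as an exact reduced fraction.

t = -36/5

Choose coordinates A = (0, 0), C = (1, 0), D = (0, 1).
1. H is the midpoint of CA ⇒ H = (1/2, 0)
2. F is the midpoint of DH ⇒ F = (1/4, 1/2)
3. S lies on line HA with HS:SA = 1:4 ⇒ S = (2/5, 0)
4. J is the centroid of triangle HAF ⇒ J = (1/4, 1/6)
through C parallel to DS: direction (2/5, -1); meets DJ at R = (-9/5, 7)
R = D + t·(J−D) with t = -36/5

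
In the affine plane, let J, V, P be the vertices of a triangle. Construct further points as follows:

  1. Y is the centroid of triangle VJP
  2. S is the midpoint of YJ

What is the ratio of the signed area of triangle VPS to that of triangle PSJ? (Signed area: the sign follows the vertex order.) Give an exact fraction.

Work in coordinates with J = (0, 0), V = (1, 0), P = (0, 1).
1. Y is the centroid of triangle VJP ⇒ Y = (1/3, 1/3)
2. S is the midpoint of YJ ⇒ S = (1/6, 1/6)
2·[VPS] = 2/3, 2·[PSJ] = -1/6
[VPS]:[PSJ] = 2/3:-1/6 = -4

[VPS]:[PSJ] = -4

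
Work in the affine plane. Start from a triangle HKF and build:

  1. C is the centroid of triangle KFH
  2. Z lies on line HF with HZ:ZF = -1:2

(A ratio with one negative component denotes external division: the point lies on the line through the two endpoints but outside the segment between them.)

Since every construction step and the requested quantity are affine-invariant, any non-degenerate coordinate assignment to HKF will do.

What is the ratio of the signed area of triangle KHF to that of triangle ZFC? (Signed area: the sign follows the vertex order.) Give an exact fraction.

[KHF]:[ZFC] = 3/2

Assign H = (0, 0), K = (1, 0), F = (0, 1) — the answer is frame-independent, so this choice is without loss of generality.
1. C is the centroid of triangle KFH ⇒ C = (1/3, 1/3)
2. Z lies on line HF with HZ:ZF = -1:2 ⇒ Z = (0, -1)
2·[KHF] = -1, 2·[ZFC] = -2/3
[KHF]:[ZFC] = -1:-2/3 = 3/2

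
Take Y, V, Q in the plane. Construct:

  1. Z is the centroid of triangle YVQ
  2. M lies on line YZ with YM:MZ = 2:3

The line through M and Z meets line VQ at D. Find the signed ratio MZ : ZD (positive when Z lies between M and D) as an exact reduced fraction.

Set Y = (0, 0), V = (1, 0), Q = (0, 1); any affine frame gives the same invariant.
1. Z is the centroid of triangle YVQ ⇒ Z = (1/3, 1/3)
2. M lies on line YZ with YM:MZ = 2:3 ⇒ M = (2/15, 2/15)
line MZ meets VQ at D = (1/2, 1/2)
Z = M + t·(D−M) with t = 6/11, so MZ:ZD = 6/11:5/11

MZ:ZD = 6/5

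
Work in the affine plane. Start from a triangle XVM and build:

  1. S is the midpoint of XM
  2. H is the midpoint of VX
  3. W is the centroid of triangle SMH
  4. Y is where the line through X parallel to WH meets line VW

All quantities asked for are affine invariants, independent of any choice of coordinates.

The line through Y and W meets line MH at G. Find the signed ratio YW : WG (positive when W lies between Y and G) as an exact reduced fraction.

Set X = (0, 0), V = (1, 0), M = (0, 1); any affine frame gives the same invariant.
1. S is the midpoint of XM ⇒ S = (0, 1/2)
2. H is the midpoint of VX ⇒ H = (1/2, 0)
3. W is the centroid of triangle SMH ⇒ W = (1/6, 1/2)
4. Y is where the line through X parallel to WH meets line VW ⇒ Y = (-2/3, 1)
line YW meets MH at G = (2/7, 3/7)
W = Y + t·(G−Y) with t = 7/8, so YW:WG = 7/8:1/8

YW:WG = 7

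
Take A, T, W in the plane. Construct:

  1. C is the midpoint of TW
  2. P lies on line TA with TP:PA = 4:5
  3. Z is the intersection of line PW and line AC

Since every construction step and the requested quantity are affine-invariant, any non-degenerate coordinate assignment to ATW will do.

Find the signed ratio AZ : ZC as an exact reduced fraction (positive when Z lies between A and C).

AZ:ZC = 5/2

Work in coordinates with A = (0, 0), T = (1, 0), W = (0, 1).
1. C is the midpoint of TW ⇒ C = (1/2, 1/2)
2. P lies on line TA with TP:PA = 4:5 ⇒ P = (5/9, 0)
3. Z is the intersection of line PW and line AC ⇒ Z = (5/14, 5/14)
Z = A + t·(C−A) with t = 5/7, so AZ:ZC = t:(1−t) = 5/7:2/7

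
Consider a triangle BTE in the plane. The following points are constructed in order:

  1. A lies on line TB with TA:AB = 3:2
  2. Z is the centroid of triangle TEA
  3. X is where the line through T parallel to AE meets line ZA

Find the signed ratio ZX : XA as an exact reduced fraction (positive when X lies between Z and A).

ZX:XA = -2/3

Assign B = (0, 0), T = (1, 0), E = (0, 1) — the answer is frame-independent, so this choice is without loss of generality.
1. A lies on line TB with TA:AB = 3:2 ⇒ A = (2/5, 0)
2. Z is the centroid of triangle TEA ⇒ Z = (7/15, 1/3)
3. X is where the line through T parallel to AE meets line ZA ⇒ X = (3/5, 1)
X = Z + t·(A−Z) with t = -2, so ZX:XA = t:(1−t) = -2:3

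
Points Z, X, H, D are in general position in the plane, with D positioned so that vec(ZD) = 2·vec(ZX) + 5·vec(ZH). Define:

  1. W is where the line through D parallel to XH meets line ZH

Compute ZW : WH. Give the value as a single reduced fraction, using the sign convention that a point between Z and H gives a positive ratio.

Choose coordinates Z = (0, 0), X = (1, 0), H = (0, 1), D = (2, 5).
1. W is where the line through D parallel to XH meets line ZH ⇒ W = (0, 7)
W = Z + t·(H−Z) with t = 7, so ZW:WH = t:(1−t) = 7:-6

ZW:WH = -7/6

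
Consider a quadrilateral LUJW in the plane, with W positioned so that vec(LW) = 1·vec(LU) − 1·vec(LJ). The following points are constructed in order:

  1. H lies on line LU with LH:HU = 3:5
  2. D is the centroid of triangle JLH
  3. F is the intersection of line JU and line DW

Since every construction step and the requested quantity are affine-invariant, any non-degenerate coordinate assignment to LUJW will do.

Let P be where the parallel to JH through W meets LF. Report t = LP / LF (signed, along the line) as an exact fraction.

t = -55/17

Assign L = (0, 0), U = (1, 0), J = (0, 1), W = (1, -1) — the answer is frame-independent, so this choice is without loss of generality.
1. H lies on line LU with LH:HU = 3:5 ⇒ H = (3/8, 0)
2. D is the centroid of triangle JLH ⇒ D = (1/8, 1/3)
3. F is the intersection of line JU and line DW ⇒ F = (-10/11, 21/11)
through W parallel to JH: direction (3/8, -1); meets LF at P = (50/17, -105/17)
P = L + t·(F−L) with t = -55/17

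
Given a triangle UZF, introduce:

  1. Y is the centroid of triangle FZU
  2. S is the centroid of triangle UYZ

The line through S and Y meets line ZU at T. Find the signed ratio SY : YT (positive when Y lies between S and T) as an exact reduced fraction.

Choose coordinates U = (0, 0), Z = (1, 0), F = (0, 1).
1. Y is the centroid of triangle FZU ⇒ Y = (1/3, 1/3)
2. S is the centroid of triangle UYZ ⇒ S = (4/9, 1/9)
line SY meets ZU at T = (1/2, 0)
Y = S + t·(T−S) with t = -2, so SY:YT = -2:3

SY:YT = -2/3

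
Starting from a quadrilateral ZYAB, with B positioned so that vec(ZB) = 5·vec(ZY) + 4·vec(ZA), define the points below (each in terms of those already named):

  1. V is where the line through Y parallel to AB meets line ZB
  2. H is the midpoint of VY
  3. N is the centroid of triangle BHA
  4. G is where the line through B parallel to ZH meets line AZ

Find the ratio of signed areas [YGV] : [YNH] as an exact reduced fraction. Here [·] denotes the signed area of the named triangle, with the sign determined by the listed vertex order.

Choose coordinates Z = (0, 0), Y = (1, 0), A = (0, 1), B = (5, 4).
1. V is where the line through Y parallel to AB meets line ZB ⇒ V = (-3, -12/5)
2. H is the midpoint of VY ⇒ H = (-1, -6/5)
3. N is the centroid of triangle BHA ⇒ N = (4/3, 19/15)
4. G is where the line through B parallel to ZH meets line AZ ⇒ G = (0, -2)
2·[YGV] = -28/5, 2·[YNH] = 32/15
[YGV]:[YNH] = -28/5:32/15 = -21/8

[YGV]:[YNH] = -21/8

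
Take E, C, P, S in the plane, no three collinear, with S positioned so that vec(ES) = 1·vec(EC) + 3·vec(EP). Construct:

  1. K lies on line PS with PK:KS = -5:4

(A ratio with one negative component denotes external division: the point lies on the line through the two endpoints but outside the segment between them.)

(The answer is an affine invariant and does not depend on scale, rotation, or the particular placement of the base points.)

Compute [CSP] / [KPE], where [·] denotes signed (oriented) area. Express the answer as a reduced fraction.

[CSP]:[KPE] = 3/5

Choose coordinates E = (0, 0), C = (1, 0), P = (0, 1), S = (1, 3).
1. K lies on line PS with PK:KS = -5:4 ⇒ K = (5, 11)
2·[CSP] = 3, 2·[KPE] = 5
[CSP]:[KPE] = 3:5 = 3/5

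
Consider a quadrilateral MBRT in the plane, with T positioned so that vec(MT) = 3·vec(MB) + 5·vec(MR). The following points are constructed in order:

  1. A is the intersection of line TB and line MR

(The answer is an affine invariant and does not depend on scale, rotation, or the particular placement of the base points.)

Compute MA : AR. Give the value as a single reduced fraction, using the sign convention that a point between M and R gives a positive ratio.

Set M = (0, 0), B = (1, 0), R = (0, 1), T = (3, 5); any affine frame gives the same invariant.
1. A is the intersection of line TB and line MR ⇒ A = (0, -5/2)
A = M + t·(R−M) with t = -5/2, so MA:AR = t:(1−t) = -5/2:7/2

MA:AR = -5/7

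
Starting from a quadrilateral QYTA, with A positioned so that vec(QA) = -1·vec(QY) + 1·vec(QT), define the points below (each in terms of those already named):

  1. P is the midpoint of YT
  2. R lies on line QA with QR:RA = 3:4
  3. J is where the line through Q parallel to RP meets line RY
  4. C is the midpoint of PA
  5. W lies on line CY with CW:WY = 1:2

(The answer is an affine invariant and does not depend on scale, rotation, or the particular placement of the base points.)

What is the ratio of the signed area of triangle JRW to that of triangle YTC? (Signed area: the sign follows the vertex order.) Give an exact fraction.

[JRW]:[YTC] = -30/49

Choose coordinates Q = (0, 0), Y = (1, 0), T = (0, 1), A = (-1, 1).
1. P is the midpoint of YT ⇒ P = (1/2, 1/2)
2. R lies on line QA with QR:RA = 3:4 ⇒ R = (-3/7, 3/7)
3. J is where the line through Q parallel to RP meets line RY ⇒ J = (39/49, 3/49)
4. C is the midpoint of PA ⇒ C = (-1/4, 3/4)
5. W lies on line CY with CW:WY = 1:2 ⇒ W = (1/6, 1/2)
2·[JRW] = -15/49, 2·[YTC] = 1/2
[JRW]:[YTC] = -15/49:1/2 = -30/49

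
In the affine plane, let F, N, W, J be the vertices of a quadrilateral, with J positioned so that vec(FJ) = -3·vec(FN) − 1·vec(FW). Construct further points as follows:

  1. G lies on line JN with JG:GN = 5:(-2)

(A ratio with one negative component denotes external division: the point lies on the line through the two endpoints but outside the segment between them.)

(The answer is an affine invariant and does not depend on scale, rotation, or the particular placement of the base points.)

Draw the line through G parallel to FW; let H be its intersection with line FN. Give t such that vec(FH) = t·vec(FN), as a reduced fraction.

Choose coordinates F = (0, 0), N = (1, 0), W = (0, 1), J = (-3, -1).
1. G lies on line JN with JG:GN = 5:(-2) ⇒ G = (11/3, 2/3)
through G parallel to FW: direction (0, 1); meets FN at H = (11/3, 0)
H = F + t·(N−F) with t = 11/3

t = 11/3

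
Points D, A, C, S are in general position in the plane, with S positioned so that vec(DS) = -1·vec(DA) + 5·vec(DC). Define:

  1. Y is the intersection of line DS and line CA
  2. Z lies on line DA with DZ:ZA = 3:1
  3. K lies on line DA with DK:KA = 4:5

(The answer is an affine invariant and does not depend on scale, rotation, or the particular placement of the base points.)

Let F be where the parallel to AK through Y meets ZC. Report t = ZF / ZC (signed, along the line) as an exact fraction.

t = 5/4

Work in coordinates with D = (0, 0), A = (1, 0), C = (0, 1), S = (-1, 5).
1. Y is the intersection of line DS and line CA ⇒ Y = (-1/4, 5/4)
2. Z lies on line DA with DZ:ZA = 3:1 ⇒ Z = (3/4, 0)
3. K lies on line DA with DK:KA = 4:5 ⇒ K = (4/9, 0)
through Y parallel to AK: direction (-5/9, 0); meets ZC at F = (-3/16, 5/4)
F = Z + t·(C−Z) with t = 5/4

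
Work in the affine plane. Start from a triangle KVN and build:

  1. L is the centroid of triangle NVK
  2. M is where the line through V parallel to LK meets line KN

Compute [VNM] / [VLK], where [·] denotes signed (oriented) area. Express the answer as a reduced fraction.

Choose coordinates K = (0, 0), V = (1, 0), N = (0, 1).
1. L is the centroid of triangle NVK ⇒ L = (1/3, 1/3)
2. M is where the line through V parallel to LK meets line KN ⇒ M = (0, -1)
2·[VNM] = 2, 2·[VLK] = 1/3
[VNM]:[VLK] = 2:1/3 = 6

[VNM]:[VLK] = 6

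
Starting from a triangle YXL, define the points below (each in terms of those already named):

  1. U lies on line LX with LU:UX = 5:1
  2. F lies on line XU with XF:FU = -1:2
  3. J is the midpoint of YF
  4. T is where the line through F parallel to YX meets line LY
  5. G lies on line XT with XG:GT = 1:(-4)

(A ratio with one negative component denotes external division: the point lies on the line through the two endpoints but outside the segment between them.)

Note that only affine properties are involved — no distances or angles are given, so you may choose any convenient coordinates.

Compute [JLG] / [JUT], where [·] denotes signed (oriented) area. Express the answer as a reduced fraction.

[JLG]:[JUT] = -193/27

Assign Y = (0, 0), X = (1, 0), L = (0, 1) — the answer is frame-independent, so this choice is without loss of generality.
1. U lies on line LX with LU:UX = 5:1 ⇒ U = (5/6, 1/6)
2. F lies on line XU with XF:FU = -1:2 ⇒ F = (7/6, -1/6)
3. J is the midpoint of YF ⇒ J = (7/12, -1/12)
4. T is where the line through F parallel to YX meets line LY ⇒ T = (0, -1/6)
5. G lies on line XT with XG:GT = 1:(-4) ⇒ G = (4/3, 1/18)
2·[JLG] = -193/216, 2·[JUT] = 1/8
[JLG]:[JUT] = -193/216:1/8 = -193/27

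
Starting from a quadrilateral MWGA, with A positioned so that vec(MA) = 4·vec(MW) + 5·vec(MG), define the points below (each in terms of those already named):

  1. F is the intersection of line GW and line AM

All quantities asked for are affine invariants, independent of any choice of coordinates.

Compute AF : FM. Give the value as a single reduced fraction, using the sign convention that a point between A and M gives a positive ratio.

Set M = (0, 0), W = (1, 0), G = (0, 1), A = (4, 5); any affine frame gives the same invariant.
1. F is the intersection of line GW and line AM ⇒ F = (4/9, 5/9)
F = A + t·(M−A) with t = 8/9, so AF:FM = t:(1−t) = 8/9:1/9

AF:FM = 8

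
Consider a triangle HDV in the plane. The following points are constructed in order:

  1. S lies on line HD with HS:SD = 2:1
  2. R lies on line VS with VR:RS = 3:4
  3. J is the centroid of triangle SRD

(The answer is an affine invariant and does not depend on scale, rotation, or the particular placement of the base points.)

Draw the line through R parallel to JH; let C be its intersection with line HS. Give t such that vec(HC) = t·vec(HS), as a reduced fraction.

Assign H = (0, 0), D = (1, 0), V = (0, 1) — the answer is frame-independent, so this choice is without loss of generality.
1. S lies on line HD with HS:SD = 2:1 ⇒ S = (2/3, 0)
2. R lies on line VS with VR:RS = 3:4 ⇒ R = (2/7, 4/7)
3. J is the centroid of triangle SRD ⇒ J = (41/63, 4/21)
through R parallel to JH: direction (-41/63, -4/21); meets HS at C = (-5/3, 0)
C = H + t·(S−H) with t = -5/2

t = -5/2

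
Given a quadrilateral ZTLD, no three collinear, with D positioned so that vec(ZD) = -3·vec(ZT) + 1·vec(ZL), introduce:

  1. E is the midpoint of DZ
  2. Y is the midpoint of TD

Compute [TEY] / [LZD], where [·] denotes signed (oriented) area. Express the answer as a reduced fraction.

[TEY]:[LZD] = 1/12

Work in coordinates with Z = (0, 0), T = (1, 0), L = (0, 1), D = (-3, 1).
1. E is the midpoint of DZ ⇒ E = (-3/2, 1/2)
2. Y is the midpoint of TD ⇒ Y = (-1, 1/2)
2·[TEY] = -1/4, 2·[LZD] = -3
[TEY]:[LZD] = -1/4:-3 = 1/12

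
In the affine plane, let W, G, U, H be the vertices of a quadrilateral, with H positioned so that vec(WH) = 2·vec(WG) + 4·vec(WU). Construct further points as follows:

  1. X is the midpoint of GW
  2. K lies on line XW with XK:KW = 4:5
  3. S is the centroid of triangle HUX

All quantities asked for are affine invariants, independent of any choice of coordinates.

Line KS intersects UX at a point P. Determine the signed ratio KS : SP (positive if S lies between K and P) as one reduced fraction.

KS:SP = -25/21

Choose coordinates W = (0, 0), G = (1, 0), U = (0, 1), H = (2, 4).
1. X is the midpoint of GW ⇒ X = (1/2, 0)
2. K lies on line XW with XK:KW = 4:5 ⇒ K = (5/18, 0)
3. S is the centroid of triangle HUX ⇒ S = (5/6, 5/3)
line KS meets UX at P = (11/30, 4/15)
S = K + t·(P−K) with t = 25/4, so KS:SP = 25/4:-21/4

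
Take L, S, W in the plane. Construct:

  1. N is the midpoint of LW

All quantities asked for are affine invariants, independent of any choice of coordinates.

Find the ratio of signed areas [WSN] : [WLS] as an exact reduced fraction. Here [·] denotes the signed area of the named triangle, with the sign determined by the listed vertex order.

[WSN]:[WLS] = -1/2

Work in coordinates with L = (0, 0), S = (1, 0), W = (0, 1).
1. N is the midpoint of LW ⇒ N = (0, 1/2)
2·[WSN] = -1/2, 2·[WLS] = 1
[WSN]:[WLS] = -1/2:1 = -1/2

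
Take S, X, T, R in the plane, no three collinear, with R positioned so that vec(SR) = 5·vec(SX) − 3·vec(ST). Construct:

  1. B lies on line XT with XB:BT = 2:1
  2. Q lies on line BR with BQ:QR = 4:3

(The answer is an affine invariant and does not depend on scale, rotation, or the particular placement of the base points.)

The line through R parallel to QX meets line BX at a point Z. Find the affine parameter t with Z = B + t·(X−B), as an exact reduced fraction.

Work in coordinates with S = (0, 0), X = (1, 0), T = (0, 1), R = (5, -3).
1. B lies on line XT with XB:BT = 2:1 ⇒ B = (1/3, 2/3)
2. Q lies on line BR with BQ:QR = 4:3 ⇒ Q = (3, -10/7)
through R parallel to QX: direction (-2, 10/7); meets BX at Z = (3/2, -1/2)
Z = B + t·(X−B) with t = 7/4

t = 7/4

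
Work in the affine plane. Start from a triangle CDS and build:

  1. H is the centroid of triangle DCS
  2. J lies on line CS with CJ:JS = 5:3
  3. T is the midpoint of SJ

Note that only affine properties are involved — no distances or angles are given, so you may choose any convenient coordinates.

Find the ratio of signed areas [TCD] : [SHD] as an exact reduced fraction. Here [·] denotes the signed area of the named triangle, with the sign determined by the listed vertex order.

Work in coordinates with C = (0, 0), D = (1, 0), S = (0, 1).
1. H is the centroid of triangle DCS ⇒ H = (1/3, 1/3)
2. J lies on line CS with CJ:JS = 5:3 ⇒ J = (0, 5/8)
3. T is the midpoint of SJ ⇒ T = (0, 13/16)
2·[TCD] = 13/16, 2·[SHD] = 1/3
[TCD]:[SHD] = 13/16:1/3 = 39/16

[TCD]:[SHD] = 39/16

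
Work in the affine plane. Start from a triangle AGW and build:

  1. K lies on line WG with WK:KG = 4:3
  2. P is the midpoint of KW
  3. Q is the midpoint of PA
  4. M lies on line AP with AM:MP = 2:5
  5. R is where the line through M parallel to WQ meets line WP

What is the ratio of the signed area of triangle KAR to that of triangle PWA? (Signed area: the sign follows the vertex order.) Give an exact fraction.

Choose coordinates A = (0, 0), G = (1, 0), W = (0, 1).
1. K lies on line WG with WK:KG = 4:3 ⇒ K = (4/7, 3/7)
2. P is the midpoint of KW ⇒ P = (2/7, 5/7)
3. Q is the midpoint of PA ⇒ Q = (1/7, 5/14)
4. M lies on line AP with AM:MP = 2:5 ⇒ M = (4/49, 10/49)
5. R is where the line through M parallel to WQ meets line WP ⇒ R = (-6/49, 55/49)
2·[KAR] = -34/49, 2·[PWA] = 2/7
[KAR]:[PWA] = -34/49:2/7 = -17/7

[KAR]:[PWA] = -17/7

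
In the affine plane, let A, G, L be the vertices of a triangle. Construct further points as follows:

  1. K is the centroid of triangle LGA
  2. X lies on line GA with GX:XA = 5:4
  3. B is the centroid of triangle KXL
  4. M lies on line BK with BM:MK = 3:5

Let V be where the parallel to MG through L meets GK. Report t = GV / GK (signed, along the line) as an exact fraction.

Work in coordinates with A = (0, 0), G = (1, 0), L = (0, 1).
1. K is the centroid of triangle LGA ⇒ K = (1/3, 1/3)
2. X lies on line GA with GX:XA = 5:4 ⇒ X = (4/9, 0)
3. B is the centroid of triangle KXL ⇒ B = (7/27, 4/9)
4. M lies on line BK with BM:MK = 3:5 ⇒ M = (31/108, 29/72)
through L parallel to MG: direction (77/108, -29/72); meets GK at V = (77/10, -67/20)
V = G + t·(K−G) with t = -201/20

t = -201/20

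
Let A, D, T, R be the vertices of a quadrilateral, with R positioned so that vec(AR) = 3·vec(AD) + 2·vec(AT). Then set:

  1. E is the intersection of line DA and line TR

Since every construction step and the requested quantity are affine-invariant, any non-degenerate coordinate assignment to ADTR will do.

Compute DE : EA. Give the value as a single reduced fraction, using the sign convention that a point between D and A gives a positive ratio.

DE:EA = -4/3

Set A = (0, 0), D = (1, 0), T = (0, 1), R = (3, 2); any affine frame gives the same invariant.
1. E is the intersection of line DA and line TR ⇒ E = (-3, 0)
E = D + t·(A−D) with t = 4, so DE:EA = t:(1−t) = 4:-3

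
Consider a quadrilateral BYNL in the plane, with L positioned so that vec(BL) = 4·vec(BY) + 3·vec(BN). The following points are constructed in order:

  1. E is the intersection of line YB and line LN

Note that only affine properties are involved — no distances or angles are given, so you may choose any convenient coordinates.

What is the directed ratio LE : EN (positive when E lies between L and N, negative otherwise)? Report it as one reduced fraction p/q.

LE:EN = -3

Assign B = (0, 0), Y = (1, 0), N = (0, 1), L = (4, 3) — the answer is frame-independent, so this choice is without loss of generality.
1. E is the intersection of line YB and line LN ⇒ E = (-2, 0)
E = L + t·(N−L) with t = 3/2, so LE:EN = t:(1−t) = 3/2:-1/2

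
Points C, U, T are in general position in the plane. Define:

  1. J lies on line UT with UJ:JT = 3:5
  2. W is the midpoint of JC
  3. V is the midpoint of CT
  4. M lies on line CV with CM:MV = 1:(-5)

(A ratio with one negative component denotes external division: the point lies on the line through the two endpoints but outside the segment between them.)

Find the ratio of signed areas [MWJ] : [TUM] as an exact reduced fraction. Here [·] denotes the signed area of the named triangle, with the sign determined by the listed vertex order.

[MWJ]:[TUM] = 5/144

Set C = (0, 0), U = (1, 0), T = (0, 1); any affine frame gives the same invariant.
1. J lies on line UT with UJ:JT = 3:5 ⇒ J = (5/8, 3/8)
2. W is the midpoint of JC ⇒ W = (5/16, 3/16)
3. V is the midpoint of CT ⇒ V = (0, 1/2)
4. M lies on line CV with CM:MV = 1:(-5) ⇒ M = (0, -1/8)
2·[MWJ] = -5/128, 2·[TUM] = -9/8
[MWJ]:[TUM] = -5/128:-9/8 = 5/144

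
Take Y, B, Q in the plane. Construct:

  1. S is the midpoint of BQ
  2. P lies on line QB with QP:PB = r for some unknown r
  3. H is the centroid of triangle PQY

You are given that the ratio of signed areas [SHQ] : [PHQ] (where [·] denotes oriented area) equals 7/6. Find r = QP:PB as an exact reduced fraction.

Work in coordinates with Y = (0, 0), B = (1, 0), Q = (0, 1).
1. S is the midpoint of BQ ⇒ S = (1/2, 1/2)
2. With QP:PB = r, write λ = r/(r+1) so P = Q + λ·(B−Q); P is affine-linear in λ
3. H is the centroid of triangle PQY ⇒ H is an affine combination of earlier points and hence also affine-linear in λ
Every point depending on P is an affine combination of P and λ-independent points, so each such coordinate is linear in λ; the λ² term in each signed area is a multiple of (B−Q)×(B−Q) = 0, so 2·[SHQ] and 2·[PHQ] are each linear in λ. Evaluating at λ=0 and λ=1:
  2·[SHQ] = -1/6,   2·[PHQ] = -1/3·λ
So [SHQ]:[PHQ] = (-1/6) / (-1/3·λ). Setting this equal to 7/6:
  -1/6 = 7/6·(-1/3·λ)  ⇒  λ = 3/7
Then r = λ/(1−λ) = (3/7)/(4/7) = 3/4. Check: with r = 3/4, P = (3/7, 4/7) and [SHQ]:[PHQ] = 7/6 as required.

r = 3/4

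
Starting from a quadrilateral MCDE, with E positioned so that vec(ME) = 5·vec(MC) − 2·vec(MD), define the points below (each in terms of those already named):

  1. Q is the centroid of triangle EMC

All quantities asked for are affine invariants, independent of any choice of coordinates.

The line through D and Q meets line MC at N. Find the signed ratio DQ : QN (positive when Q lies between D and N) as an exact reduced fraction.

Assign M = (0, 0), C = (1, 0), D = (0, 1), E = (5, -2) — the answer is frame-independent, so this choice is without loss of generality.
1. Q is the centroid of triangle EMC ⇒ Q = (2, -2/3)
line DQ meets MC at N = (6/5, 0)
Q = D + t·(N−D) with t = 5/3, so DQ:QN = 5/3:-2/3

DQ:QN = -5/2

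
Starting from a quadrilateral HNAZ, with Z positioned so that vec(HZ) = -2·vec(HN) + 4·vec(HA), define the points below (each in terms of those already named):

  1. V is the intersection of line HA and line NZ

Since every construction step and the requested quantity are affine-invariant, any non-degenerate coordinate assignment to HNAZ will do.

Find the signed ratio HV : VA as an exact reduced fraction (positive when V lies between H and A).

HV:VA = -4

Assign H = (0, 0), N = (1, 0), A = (0, 1), Z = (-2, 4) — the answer is frame-independent, so this choice is without loss of generality.
1. V is the intersection of line HA and line NZ ⇒ V = (0, 4/3)
V = H + t·(A−H) with t = 4/3, so HV:VA = t:(1−t) = 4/3:-1/3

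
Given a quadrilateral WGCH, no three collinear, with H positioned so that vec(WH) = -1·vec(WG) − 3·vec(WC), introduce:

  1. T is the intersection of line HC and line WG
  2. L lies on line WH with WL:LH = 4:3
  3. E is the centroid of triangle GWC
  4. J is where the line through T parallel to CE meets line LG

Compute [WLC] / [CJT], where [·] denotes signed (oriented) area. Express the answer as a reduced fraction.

Choose coordinates W = (0, 0), G = (1, 0), C = (0, 1), H = (-1, -3).
1. T is the intersection of line HC and line WG ⇒ T = (-1/4, 0)
2. L lies on line WH with WL:LH = 4:3 ⇒ L = (-4/7, -12/7)
3. E is the centroid of triangle GWC ⇒ E = (1/3, 1/3)
4. J is where the line through T parallel to CE meets line LG ⇒ J = (13/68, -15/17)
2·[WLC] = -4/7, 2·[CJT] = -45/68
[WLC]:[CJT] = -4/7:-45/68 = 272/315

[WLC]:[CJT] = 272/315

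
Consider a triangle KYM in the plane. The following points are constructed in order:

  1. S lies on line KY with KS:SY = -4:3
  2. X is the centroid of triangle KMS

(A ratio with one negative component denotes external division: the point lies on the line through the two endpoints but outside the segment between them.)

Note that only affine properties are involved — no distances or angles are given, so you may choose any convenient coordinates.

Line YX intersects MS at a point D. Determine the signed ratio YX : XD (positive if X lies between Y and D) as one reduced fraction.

Choose coordinates K = (0, 0), Y = (1, 0), M = (0, 1).
1. S lies on line KY with KS:SY = -4:3 ⇒ S = (4, 0)
2. X is the centroid of triangle KMS ⇒ X = (4/3, 1/3)
line YX meets MS at D = (8/5, 3/5)
X = Y + t·(D−Y) with t = 5/9, so YX:XD = 5/9:4/9

YX:XD = 5/4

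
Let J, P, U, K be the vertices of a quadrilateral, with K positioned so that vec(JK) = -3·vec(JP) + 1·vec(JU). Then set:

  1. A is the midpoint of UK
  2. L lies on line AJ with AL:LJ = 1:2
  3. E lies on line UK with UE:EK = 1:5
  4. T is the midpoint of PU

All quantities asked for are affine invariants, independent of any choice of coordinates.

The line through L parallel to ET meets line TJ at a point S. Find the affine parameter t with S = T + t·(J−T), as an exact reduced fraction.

Assign J = (0, 0), P = (1, 0), U = (0, 1), K = (-3, 1) — the answer is frame-independent, so this choice is without loss of generality.
1. A is the midpoint of UK ⇒ A = (-3/2, 1)
2. L lies on line AJ with AL:LJ = 1:2 ⇒ L = (-1, 2/3)
3. E lies on line UK with UE:EK = 1:5 ⇒ E = (-1/2, 1)
4. T is the midpoint of PU ⇒ T = (1/2, 1/2)
through L parallel to ET: direction (1, -1/2); meets TJ at S = (1/9, 1/9)
S = T + t·(J−T) with t = 7/9

t = 7/9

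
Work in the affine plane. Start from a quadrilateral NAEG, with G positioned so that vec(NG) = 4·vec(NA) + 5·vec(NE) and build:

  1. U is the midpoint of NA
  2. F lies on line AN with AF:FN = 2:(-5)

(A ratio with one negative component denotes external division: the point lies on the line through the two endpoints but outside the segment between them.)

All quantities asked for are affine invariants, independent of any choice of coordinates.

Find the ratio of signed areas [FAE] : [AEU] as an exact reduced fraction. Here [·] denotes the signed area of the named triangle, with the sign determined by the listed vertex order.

[FAE]:[AEU] = -4/3

Set N = (0, 0), A = (1, 0), E = (0, 1), G = (4, 5); any affine frame gives the same invariant.
1. U is the midpoint of NA ⇒ U = (1/2, 0)
2. F lies on line AN with AF:FN = 2:(-5) ⇒ F = (5/3, 0)
2·[FAE] = -2/3, 2·[AEU] = 1/2
[FAE]:[AEU] = -2/3:1/2 = -4/3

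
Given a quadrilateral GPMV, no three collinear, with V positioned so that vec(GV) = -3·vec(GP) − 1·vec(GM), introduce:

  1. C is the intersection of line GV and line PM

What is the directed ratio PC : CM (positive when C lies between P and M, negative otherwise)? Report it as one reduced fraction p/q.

PC:CM = 1/3

Work in coordinates with G = (0, 0), P = (1, 0), M = (0, 1), V = (-3, -1).
1. C is the intersection of line GV and line PM ⇒ C = (3/4, 1/4)
C = P + t·(M−P) with t = 1/4, so PC:CM = t:(1−t) = 1/4:3/4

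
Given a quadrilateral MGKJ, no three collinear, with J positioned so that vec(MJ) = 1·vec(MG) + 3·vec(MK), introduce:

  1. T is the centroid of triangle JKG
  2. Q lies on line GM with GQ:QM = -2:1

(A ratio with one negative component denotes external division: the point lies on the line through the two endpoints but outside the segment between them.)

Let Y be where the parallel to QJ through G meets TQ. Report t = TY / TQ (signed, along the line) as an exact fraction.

Set M = (0, 0), G = (1, 0), K = (0, 1), J = (1, 3); any affine frame gives the same invariant.
1. T is the centroid of triangle JKG ⇒ T = (2/3, 4/3)
2. Q lies on line GM with GQ:QM = -2:1 ⇒ Q = (-1, 0)
through G parallel to QJ: direction (2, 3); meets TQ at Y = (23/7, 24/7)
Y = T + t·(Q−T) with t = -11/7

t = -11/7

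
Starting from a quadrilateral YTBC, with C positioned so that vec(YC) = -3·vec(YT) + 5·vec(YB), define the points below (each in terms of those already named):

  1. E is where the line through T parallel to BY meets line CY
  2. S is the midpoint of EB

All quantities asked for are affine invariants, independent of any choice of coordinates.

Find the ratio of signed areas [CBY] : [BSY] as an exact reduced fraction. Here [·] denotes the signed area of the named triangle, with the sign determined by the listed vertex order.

[CBY]:[BSY] = 6

Assign Y = (0, 0), T = (1, 0), B = (0, 1), C = (-3, 5) — the answer is frame-independent, so this choice is without loss of generality.
1. E is where the line through T parallel to BY meets line CY ⇒ E = (1, -5/3)
2. S is the midpoint of EB ⇒ S = (1/2, -1/3)
2·[CBY] = -3, 2·[BSY] = -1/2
[CBY]:[BSY] = -3:-1/2 = 6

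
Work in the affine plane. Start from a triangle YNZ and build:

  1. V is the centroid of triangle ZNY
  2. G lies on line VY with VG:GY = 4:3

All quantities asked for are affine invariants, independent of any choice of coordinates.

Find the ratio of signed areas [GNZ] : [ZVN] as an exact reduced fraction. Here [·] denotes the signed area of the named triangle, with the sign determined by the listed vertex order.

[GNZ]:[ZVN] = 15/7

Choose coordinates Y = (0, 0), N = (1, 0), Z = (0, 1).
1. V is the centroid of triangle ZNY ⇒ V = (1/3, 1/3)
2. G lies on line VY with VG:GY = 4:3 ⇒ G = (1/7, 1/7)
2·[GNZ] = 5/7, 2·[ZVN] = 1/3
[GNZ]:[ZVN] = 5/7:1/3 = 15/7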